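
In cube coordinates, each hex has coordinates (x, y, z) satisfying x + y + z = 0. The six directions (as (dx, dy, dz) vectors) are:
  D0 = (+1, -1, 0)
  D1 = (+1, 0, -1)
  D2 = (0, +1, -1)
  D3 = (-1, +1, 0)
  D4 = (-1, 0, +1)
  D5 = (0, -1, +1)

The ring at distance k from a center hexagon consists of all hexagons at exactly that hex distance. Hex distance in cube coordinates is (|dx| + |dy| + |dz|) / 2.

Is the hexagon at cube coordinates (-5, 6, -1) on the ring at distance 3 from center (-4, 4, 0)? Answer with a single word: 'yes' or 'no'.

Answer: no

Derivation:
|px - cx| = |-5 - (-4)| = 1
|py - cy| = |6 - 4| = 2
|pz - cz| = |-1 - 0| = 1
distance = (1+2+1)/2 = 4/2 = 2
radius = 3; distance != radius -> no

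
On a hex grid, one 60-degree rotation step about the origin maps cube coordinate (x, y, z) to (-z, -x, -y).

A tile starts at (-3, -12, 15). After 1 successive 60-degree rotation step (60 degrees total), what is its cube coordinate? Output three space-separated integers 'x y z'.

Answer: -15 3 12

Derivation:
Start: (-3, -12, 15)
Step 1: (-3, -12, 15) -> (-(15), -(-3), -(-12)) = (-15, 3, 12)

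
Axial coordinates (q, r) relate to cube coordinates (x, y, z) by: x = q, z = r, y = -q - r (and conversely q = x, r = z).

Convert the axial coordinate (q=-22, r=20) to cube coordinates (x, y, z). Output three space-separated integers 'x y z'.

Answer: -22 2 20

Derivation:
x = q = -22
z = r = 20
y = -x - z = -(-22) - (20) = 2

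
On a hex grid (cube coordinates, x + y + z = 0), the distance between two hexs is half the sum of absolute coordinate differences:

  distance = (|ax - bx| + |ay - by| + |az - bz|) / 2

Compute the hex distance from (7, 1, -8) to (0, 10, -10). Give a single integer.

|ax - bx| = |7 - 0| = 7
|ay - by| = |1 - 10| = 9
|az - bz| = |-8 - (-10)| = 2
distance = (7 + 9 + 2) / 2 = 18 / 2 = 9

Answer: 9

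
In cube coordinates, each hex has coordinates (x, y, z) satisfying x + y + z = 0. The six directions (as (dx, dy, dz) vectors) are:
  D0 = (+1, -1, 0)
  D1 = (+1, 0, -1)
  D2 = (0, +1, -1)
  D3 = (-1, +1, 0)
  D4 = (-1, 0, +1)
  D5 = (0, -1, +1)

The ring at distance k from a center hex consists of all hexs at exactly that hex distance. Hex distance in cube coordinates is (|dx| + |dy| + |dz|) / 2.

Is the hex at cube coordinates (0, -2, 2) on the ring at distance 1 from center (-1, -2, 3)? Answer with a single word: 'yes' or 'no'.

|px - cx| = |0 - (-1)| = 1
|py - cy| = |-2 - (-2)| = 0
|pz - cz| = |2 - 3| = 1
distance = (1+0+1)/2 = 2/2 = 1
radius = 1; distance == radius -> yes

Answer: yes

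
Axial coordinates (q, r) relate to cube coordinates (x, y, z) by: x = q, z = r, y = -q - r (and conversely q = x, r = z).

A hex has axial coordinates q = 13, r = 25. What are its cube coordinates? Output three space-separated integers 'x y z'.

Answer: 13 -38 25

Derivation:
x = q = 13
z = r = 25
y = -x - z = -(13) - (25) = -38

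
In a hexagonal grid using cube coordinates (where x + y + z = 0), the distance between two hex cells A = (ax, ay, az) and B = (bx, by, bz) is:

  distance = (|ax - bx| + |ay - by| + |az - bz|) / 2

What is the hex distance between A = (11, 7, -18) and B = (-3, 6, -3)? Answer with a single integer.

Answer: 15

Derivation:
|ax - bx| = |11 - (-3)| = 14
|ay - by| = |7 - 6| = 1
|az - bz| = |-18 - (-3)| = 15
distance = (14 + 1 + 15) / 2 = 30 / 2 = 15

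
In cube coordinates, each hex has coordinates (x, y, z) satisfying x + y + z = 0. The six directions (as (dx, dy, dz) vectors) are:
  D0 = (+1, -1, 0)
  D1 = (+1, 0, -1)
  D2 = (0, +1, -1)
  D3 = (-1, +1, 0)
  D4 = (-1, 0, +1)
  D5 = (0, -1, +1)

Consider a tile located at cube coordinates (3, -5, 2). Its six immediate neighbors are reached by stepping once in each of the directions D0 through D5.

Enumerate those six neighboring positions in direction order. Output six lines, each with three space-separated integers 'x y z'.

Center: (3, -5, 2). Add each direction:
  D0: (3, -5, 2) + (1, -1, 0) = (4, -6, 2)
  D1: (3, -5, 2) + (1, 0, -1) = (4, -5, 1)
  D2: (3, -5, 2) + (0, 1, -1) = (3, -4, 1)
  D3: (3, -5, 2) + (-1, 1, 0) = (2, -4, 2)
  D4: (3, -5, 2) + (-1, 0, 1) = (2, -5, 3)
  D5: (3, -5, 2) + (0, -1, 1) = (3, -6, 3)

Answer: 4 -6 2
4 -5 1
3 -4 1
2 -4 2
2 -5 3
3 -6 3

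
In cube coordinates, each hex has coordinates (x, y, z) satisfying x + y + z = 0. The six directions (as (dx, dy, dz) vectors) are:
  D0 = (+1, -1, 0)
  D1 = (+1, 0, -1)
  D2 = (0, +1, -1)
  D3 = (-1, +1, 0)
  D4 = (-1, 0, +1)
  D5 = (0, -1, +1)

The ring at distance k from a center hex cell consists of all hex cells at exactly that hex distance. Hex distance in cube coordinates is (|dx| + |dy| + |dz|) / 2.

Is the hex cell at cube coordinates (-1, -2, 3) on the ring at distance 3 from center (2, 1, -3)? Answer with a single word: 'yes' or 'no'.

Answer: no

Derivation:
|px - cx| = |-1 - 2| = 3
|py - cy| = |-2 - 1| = 3
|pz - cz| = |3 - (-3)| = 6
distance = (3+3+6)/2 = 12/2 = 6
radius = 3; distance != radius -> no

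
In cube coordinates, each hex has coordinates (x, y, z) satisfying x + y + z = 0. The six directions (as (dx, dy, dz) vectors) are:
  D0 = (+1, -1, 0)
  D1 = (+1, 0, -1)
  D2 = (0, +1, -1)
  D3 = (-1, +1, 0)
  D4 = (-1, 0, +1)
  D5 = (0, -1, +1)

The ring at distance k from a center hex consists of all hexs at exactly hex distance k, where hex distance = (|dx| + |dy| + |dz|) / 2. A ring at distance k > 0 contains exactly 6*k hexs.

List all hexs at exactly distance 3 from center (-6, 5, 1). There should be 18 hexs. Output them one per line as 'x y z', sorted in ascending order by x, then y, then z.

Walk ring at distance 3 from (-6, 5, 1):
Start at center + D4*3 = (-9, 5, 4)
  hex 0: (-9, 5, 4)
  hex 1: (-8, 4, 4)
  hex 2: (-7, 3, 4)
  hex 3: (-6, 2, 4)
  hex 4: (-5, 2, 3)
  hex 5: (-4, 2, 2)
  hex 6: (-3, 2, 1)
  hex 7: (-3, 3, 0)
  hex 8: (-3, 4, -1)
  hex 9: (-3, 5, -2)
  hex 10: (-4, 6, -2)
  hex 11: (-5, 7, -2)
  hex 12: (-6, 8, -2)
  hex 13: (-7, 8, -1)
  hex 14: (-8, 8, 0)
  hex 15: (-9, 8, 1)
  hex 16: (-9, 7, 2)
  hex 17: (-9, 6, 3)
Sorted: 18 hexes.

Answer: -9 5 4
-9 6 3
-9 7 2
-9 8 1
-8 4 4
-8 8 0
-7 3 4
-7 8 -1
-6 2 4
-6 8 -2
-5 2 3
-5 7 -2
-4 2 2
-4 6 -2
-3 2 1
-3 3 0
-3 4 -1
-3 5 -2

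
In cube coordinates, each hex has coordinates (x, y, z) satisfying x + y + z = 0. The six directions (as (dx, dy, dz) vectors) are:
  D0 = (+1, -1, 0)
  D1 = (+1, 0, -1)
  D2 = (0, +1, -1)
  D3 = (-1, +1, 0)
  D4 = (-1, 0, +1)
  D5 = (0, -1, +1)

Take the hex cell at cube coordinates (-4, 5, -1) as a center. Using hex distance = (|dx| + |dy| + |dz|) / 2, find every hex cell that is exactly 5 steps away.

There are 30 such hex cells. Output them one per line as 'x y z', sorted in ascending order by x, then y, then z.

Answer: -9 5 4
-9 6 3
-9 7 2
-9 8 1
-9 9 0
-9 10 -1
-8 4 4
-8 10 -2
-7 3 4
-7 10 -3
-6 2 4
-6 10 -4
-5 1 4
-5 10 -5
-4 0 4
-4 10 -6
-3 0 3
-3 9 -6
-2 0 2
-2 8 -6
-1 0 1
-1 7 -6
0 0 0
0 6 -6
1 0 -1
1 1 -2
1 2 -3
1 3 -4
1 4 -5
1 5 -6

Derivation:
Walk ring at distance 5 from (-4, 5, -1):
Start at center + D4*5 = (-9, 5, 4)
  hex 0: (-9, 5, 4)
  hex 1: (-8, 4, 4)
  hex 2: (-7, 3, 4)
  hex 3: (-6, 2, 4)
  hex 4: (-5, 1, 4)
  hex 5: (-4, 0, 4)
  hex 6: (-3, 0, 3)
  hex 7: (-2, 0, 2)
  hex 8: (-1, 0, 1)
  hex 9: (0, 0, 0)
  hex 10: (1, 0, -1)
  hex 11: (1, 1, -2)
  hex 12: (1, 2, -3)
  hex 13: (1, 3, -4)
  hex 14: (1, 4, -5)
  hex 15: (1, 5, -6)
  hex 16: (0, 6, -6)
  hex 17: (-1, 7, -6)
  hex 18: (-2, 8, -6)
  hex 19: (-3, 9, -6)
  hex 20: (-4, 10, -6)
  hex 21: (-5, 10, -5)
  hex 22: (-6, 10, -4)
  hex 23: (-7, 10, -3)
  hex 24: (-8, 10, -2)
  hex 25: (-9, 10, -1)
  hex 26: (-9, 9, 0)
  hex 27: (-9, 8, 1)
  hex 28: (-9, 7, 2)
  hex 29: (-9, 6, 3)
Sorted: 30 hexes.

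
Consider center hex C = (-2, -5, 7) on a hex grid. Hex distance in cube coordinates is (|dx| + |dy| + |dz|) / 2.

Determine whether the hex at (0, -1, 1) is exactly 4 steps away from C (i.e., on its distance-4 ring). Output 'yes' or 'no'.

|px - cx| = |0 - (-2)| = 2
|py - cy| = |-1 - (-5)| = 4
|pz - cz| = |1 - 7| = 6
distance = (2+4+6)/2 = 12/2 = 6
radius = 4; distance != radius -> no

Answer: no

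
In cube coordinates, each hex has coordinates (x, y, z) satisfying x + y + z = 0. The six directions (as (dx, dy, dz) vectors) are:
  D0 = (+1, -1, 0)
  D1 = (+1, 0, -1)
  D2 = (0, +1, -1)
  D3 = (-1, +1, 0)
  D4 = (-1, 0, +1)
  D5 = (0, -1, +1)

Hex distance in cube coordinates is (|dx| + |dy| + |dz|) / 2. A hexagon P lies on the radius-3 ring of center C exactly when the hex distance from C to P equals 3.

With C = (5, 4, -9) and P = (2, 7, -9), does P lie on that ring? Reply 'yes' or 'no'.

|px - cx| = |2 - 5| = 3
|py - cy| = |7 - 4| = 3
|pz - cz| = |-9 - (-9)| = 0
distance = (3+3+0)/2 = 6/2 = 3
radius = 3; distance == radius -> yes

Answer: yes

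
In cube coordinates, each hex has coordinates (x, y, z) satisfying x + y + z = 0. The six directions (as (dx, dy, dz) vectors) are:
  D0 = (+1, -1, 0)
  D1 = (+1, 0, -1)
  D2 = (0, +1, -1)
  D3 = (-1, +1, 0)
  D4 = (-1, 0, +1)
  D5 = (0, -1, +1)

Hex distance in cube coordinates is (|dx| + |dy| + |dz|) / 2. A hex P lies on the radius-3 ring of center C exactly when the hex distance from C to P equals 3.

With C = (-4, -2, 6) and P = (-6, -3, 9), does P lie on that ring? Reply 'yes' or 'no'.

|px - cx| = |-6 - (-4)| = 2
|py - cy| = |-3 - (-2)| = 1
|pz - cz| = |9 - 6| = 3
distance = (2+1+3)/2 = 6/2 = 3
radius = 3; distance == radius -> yes

Answer: yes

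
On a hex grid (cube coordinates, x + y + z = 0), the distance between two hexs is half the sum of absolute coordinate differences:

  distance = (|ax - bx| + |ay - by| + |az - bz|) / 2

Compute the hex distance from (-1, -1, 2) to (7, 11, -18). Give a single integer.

|ax - bx| = |-1 - 7| = 8
|ay - by| = |-1 - 11| = 12
|az - bz| = |2 - (-18)| = 20
distance = (8 + 12 + 20) / 2 = 40 / 2 = 20

Answer: 20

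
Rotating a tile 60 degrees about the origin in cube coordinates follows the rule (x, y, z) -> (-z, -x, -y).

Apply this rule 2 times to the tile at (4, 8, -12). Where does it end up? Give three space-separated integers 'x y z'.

Start: (4, 8, -12)
Step 1: (4, 8, -12) -> (-(-12), -(4), -(8)) = (12, -4, -8)
Step 2: (12, -4, -8) -> (-(-8), -(12), -(-4)) = (8, -12, 4)

Answer: 8 -12 4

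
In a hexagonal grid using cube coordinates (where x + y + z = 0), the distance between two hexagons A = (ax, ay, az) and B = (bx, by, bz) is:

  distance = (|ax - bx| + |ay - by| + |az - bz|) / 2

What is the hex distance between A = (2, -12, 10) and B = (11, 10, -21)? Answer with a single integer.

|ax - bx| = |2 - 11| = 9
|ay - by| = |-12 - 10| = 22
|az - bz| = |10 - (-21)| = 31
distance = (9 + 22 + 31) / 2 = 62 / 2 = 31

Answer: 31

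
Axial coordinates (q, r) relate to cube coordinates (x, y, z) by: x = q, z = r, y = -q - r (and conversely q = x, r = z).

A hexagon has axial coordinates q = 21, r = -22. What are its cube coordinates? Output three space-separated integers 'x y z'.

x = q = 21
z = r = -22
y = -x - z = -(21) - (-22) = 1

Answer: 21 1 -22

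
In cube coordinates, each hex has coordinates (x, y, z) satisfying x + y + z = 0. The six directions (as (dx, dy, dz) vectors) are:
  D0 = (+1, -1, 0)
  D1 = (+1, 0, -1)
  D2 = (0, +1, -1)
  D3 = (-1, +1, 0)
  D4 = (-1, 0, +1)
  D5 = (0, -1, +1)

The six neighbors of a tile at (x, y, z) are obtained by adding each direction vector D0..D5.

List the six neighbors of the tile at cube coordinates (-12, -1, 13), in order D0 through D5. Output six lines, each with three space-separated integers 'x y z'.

Answer: -11 -2 13
-11 -1 12
-12 0 12
-13 0 13
-13 -1 14
-12 -2 14

Derivation:
Center: (-12, -1, 13). Add each direction:
  D0: (-12, -1, 13) + (1, -1, 0) = (-11, -2, 13)
  D1: (-12, -1, 13) + (1, 0, -1) = (-11, -1, 12)
  D2: (-12, -1, 13) + (0, 1, -1) = (-12, 0, 12)
  D3: (-12, -1, 13) + (-1, 1, 0) = (-13, 0, 13)
  D4: (-12, -1, 13) + (-1, 0, 1) = (-13, -1, 14)
  D5: (-12, -1, 13) + (0, -1, 1) = (-12, -2, 14)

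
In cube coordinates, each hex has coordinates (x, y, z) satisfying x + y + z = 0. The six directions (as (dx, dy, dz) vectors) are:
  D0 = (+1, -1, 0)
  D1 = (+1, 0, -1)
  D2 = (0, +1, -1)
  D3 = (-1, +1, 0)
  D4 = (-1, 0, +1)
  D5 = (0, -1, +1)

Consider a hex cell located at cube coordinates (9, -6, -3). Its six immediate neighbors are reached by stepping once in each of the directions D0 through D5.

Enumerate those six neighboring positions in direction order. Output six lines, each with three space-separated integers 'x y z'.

Answer: 10 -7 -3
10 -6 -4
9 -5 -4
8 -5 -3
8 -6 -2
9 -7 -2

Derivation:
Center: (9, -6, -3). Add each direction:
  D0: (9, -6, -3) + (1, -1, 0) = (10, -7, -3)
  D1: (9, -6, -3) + (1, 0, -1) = (10, -6, -4)
  D2: (9, -6, -3) + (0, 1, -1) = (9, -5, -4)
  D3: (9, -6, -3) + (-1, 1, 0) = (8, -5, -3)
  D4: (9, -6, -3) + (-1, 0, 1) = (8, -6, -2)
  D5: (9, -6, -3) + (0, -1, 1) = (9, -7, -2)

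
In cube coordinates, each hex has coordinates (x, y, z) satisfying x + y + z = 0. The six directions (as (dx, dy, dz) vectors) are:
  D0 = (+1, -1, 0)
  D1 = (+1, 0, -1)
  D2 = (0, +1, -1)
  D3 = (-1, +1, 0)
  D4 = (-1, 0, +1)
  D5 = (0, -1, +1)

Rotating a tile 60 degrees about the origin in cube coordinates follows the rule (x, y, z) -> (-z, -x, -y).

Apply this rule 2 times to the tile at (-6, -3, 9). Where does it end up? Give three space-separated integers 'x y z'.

Start: (-6, -3, 9)
Step 1: (-6, -3, 9) -> (-(9), -(-6), -(-3)) = (-9, 6, 3)
Step 2: (-9, 6, 3) -> (-(3), -(-9), -(6)) = (-3, 9, -6)

Answer: -3 9 -6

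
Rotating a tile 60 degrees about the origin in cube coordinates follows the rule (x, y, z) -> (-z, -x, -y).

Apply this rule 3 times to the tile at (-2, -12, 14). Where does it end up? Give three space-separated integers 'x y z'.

Answer: 2 12 -14

Derivation:
Start: (-2, -12, 14)
Step 1: (-2, -12, 14) -> (-(14), -(-2), -(-12)) = (-14, 2, 12)
Step 2: (-14, 2, 12) -> (-(12), -(-14), -(2)) = (-12, 14, -2)
Step 3: (-12, 14, -2) -> (-(-2), -(-12), -(14)) = (2, 12, -14)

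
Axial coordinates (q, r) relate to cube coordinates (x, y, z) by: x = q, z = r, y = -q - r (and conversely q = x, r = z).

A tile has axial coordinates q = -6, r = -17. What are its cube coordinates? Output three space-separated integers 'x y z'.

Answer: -6 23 -17

Derivation:
x = q = -6
z = r = -17
y = -x - z = -(-6) - (-17) = 23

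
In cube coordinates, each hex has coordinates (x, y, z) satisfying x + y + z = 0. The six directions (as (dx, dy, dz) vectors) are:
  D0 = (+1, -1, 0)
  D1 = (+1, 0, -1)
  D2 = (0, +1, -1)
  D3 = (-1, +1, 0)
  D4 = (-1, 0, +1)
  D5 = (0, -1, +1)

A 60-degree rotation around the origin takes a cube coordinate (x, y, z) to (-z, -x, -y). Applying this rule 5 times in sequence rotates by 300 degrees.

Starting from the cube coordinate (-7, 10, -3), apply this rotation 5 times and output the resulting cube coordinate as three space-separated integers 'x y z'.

Answer: -10 3 7

Derivation:
Start: (-7, 10, -3)
Step 1: (-7, 10, -3) -> (-(-3), -(-7), -(10)) = (3, 7, -10)
Step 2: (3, 7, -10) -> (-(-10), -(3), -(7)) = (10, -3, -7)
Step 3: (10, -3, -7) -> (-(-7), -(10), -(-3)) = (7, -10, 3)
Step 4: (7, -10, 3) -> (-(3), -(7), -(-10)) = (-3, -7, 10)
Step 5: (-3, -7, 10) -> (-(10), -(-3), -(-7)) = (-10, 3, 7)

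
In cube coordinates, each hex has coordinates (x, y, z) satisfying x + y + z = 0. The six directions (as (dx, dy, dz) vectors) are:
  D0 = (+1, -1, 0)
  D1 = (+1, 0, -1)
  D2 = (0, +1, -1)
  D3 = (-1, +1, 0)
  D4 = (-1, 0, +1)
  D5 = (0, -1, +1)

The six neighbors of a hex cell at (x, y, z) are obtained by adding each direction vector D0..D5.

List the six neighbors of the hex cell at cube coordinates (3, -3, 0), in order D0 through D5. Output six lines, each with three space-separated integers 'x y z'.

Answer: 4 -4 0
4 -3 -1
3 -2 -1
2 -2 0
2 -3 1
3 -4 1

Derivation:
Center: (3, -3, 0). Add each direction:
  D0: (3, -3, 0) + (1, -1, 0) = (4, -4, 0)
  D1: (3, -3, 0) + (1, 0, -1) = (4, -3, -1)
  D2: (3, -3, 0) + (0, 1, -1) = (3, -2, -1)
  D3: (3, -3, 0) + (-1, 1, 0) = (2, -2, 0)
  D4: (3, -3, 0) + (-1, 0, 1) = (2, -3, 1)
  D5: (3, -3, 0) + (0, -1, 1) = (3, -4, 1)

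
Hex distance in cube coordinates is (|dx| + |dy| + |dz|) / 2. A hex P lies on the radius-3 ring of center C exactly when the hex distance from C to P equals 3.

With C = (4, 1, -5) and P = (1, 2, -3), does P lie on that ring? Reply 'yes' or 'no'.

|px - cx| = |1 - 4| = 3
|py - cy| = |2 - 1| = 1
|pz - cz| = |-3 - (-5)| = 2
distance = (3+1+2)/2 = 6/2 = 3
radius = 3; distance == radius -> yes

Answer: yes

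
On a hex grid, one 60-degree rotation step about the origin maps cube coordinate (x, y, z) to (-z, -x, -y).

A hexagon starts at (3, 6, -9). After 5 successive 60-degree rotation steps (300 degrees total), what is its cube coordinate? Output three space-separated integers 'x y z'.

Start: (3, 6, -9)
Step 1: (3, 6, -9) -> (-(-9), -(3), -(6)) = (9, -3, -6)
Step 2: (9, -3, -6) -> (-(-6), -(9), -(-3)) = (6, -9, 3)
Step 3: (6, -9, 3) -> (-(3), -(6), -(-9)) = (-3, -6, 9)
Step 4: (-3, -6, 9) -> (-(9), -(-3), -(-6)) = (-9, 3, 6)
Step 5: (-9, 3, 6) -> (-(6), -(-9), -(3)) = (-6, 9, -3)

Answer: -6 9 -3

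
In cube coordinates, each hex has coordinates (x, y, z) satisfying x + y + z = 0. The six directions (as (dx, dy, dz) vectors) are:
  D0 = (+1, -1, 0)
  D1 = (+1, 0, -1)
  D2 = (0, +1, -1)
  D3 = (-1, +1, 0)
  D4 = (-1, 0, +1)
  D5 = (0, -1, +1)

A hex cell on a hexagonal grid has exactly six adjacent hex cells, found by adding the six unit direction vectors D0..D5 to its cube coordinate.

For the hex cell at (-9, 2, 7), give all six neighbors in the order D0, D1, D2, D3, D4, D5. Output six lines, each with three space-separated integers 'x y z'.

Center: (-9, 2, 7). Add each direction:
  D0: (-9, 2, 7) + (1, -1, 0) = (-8, 1, 7)
  D1: (-9, 2, 7) + (1, 0, -1) = (-8, 2, 6)
  D2: (-9, 2, 7) + (0, 1, -1) = (-9, 3, 6)
  D3: (-9, 2, 7) + (-1, 1, 0) = (-10, 3, 7)
  D4: (-9, 2, 7) + (-1, 0, 1) = (-10, 2, 8)
  D5: (-9, 2, 7) + (0, -1, 1) = (-9, 1, 8)

Answer: -8 1 7
-8 2 6
-9 3 6
-10 3 7
-10 2 8
-9 1 8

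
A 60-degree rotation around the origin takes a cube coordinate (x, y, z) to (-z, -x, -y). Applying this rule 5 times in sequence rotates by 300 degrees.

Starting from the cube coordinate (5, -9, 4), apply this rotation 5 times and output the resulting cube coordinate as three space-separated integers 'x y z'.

Answer: 9 -4 -5

Derivation:
Start: (5, -9, 4)
Step 1: (5, -9, 4) -> (-(4), -(5), -(-9)) = (-4, -5, 9)
Step 2: (-4, -5, 9) -> (-(9), -(-4), -(-5)) = (-9, 4, 5)
Step 3: (-9, 4, 5) -> (-(5), -(-9), -(4)) = (-5, 9, -4)
Step 4: (-5, 9, -4) -> (-(-4), -(-5), -(9)) = (4, 5, -9)
Step 5: (4, 5, -9) -> (-(-9), -(4), -(5)) = (9, -4, -5)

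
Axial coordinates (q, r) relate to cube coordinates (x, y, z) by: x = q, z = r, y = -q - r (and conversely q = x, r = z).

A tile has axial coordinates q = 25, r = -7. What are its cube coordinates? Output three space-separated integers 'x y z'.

x = q = 25
z = r = -7
y = -x - z = -(25) - (-7) = -18

Answer: 25 -18 -7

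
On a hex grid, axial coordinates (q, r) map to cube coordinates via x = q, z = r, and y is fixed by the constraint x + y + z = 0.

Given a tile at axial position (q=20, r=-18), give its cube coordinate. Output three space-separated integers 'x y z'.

Answer: 20 -2 -18

Derivation:
x = q = 20
z = r = -18
y = -x - z = -(20) - (-18) = -2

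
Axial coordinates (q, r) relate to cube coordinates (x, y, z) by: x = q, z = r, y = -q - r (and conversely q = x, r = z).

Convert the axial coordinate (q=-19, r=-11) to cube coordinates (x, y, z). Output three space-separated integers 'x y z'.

x = q = -19
z = r = -11
y = -x - z = -(-19) - (-11) = 30

Answer: -19 30 -11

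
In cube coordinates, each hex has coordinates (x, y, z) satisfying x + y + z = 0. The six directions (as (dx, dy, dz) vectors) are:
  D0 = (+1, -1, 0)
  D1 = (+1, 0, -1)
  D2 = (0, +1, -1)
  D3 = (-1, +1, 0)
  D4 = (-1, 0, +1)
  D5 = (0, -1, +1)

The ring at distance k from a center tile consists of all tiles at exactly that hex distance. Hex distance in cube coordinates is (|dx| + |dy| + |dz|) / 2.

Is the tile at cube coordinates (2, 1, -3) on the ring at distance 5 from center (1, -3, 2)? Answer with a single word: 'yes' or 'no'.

Answer: yes

Derivation:
|px - cx| = |2 - 1| = 1
|py - cy| = |1 - (-3)| = 4
|pz - cz| = |-3 - 2| = 5
distance = (1+4+5)/2 = 10/2 = 5
radius = 5; distance == radius -> yes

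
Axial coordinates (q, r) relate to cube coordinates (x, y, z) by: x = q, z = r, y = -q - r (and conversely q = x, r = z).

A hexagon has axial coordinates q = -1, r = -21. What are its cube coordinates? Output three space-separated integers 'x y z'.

Answer: -1 22 -21

Derivation:
x = q = -1
z = r = -21
y = -x - z = -(-1) - (-21) = 22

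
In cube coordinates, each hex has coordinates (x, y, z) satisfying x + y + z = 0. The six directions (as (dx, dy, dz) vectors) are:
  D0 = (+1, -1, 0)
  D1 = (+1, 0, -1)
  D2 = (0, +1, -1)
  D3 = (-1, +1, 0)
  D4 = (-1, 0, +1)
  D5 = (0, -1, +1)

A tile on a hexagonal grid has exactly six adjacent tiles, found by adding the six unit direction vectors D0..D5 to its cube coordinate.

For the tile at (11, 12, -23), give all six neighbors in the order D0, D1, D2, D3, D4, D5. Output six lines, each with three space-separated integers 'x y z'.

Center: (11, 12, -23). Add each direction:
  D0: (11, 12, -23) + (1, -1, 0) = (12, 11, -23)
  D1: (11, 12, -23) + (1, 0, -1) = (12, 12, -24)
  D2: (11, 12, -23) + (0, 1, -1) = (11, 13, -24)
  D3: (11, 12, -23) + (-1, 1, 0) = (10, 13, -23)
  D4: (11, 12, -23) + (-1, 0, 1) = (10, 12, -22)
  D5: (11, 12, -23) + (0, -1, 1) = (11, 11, -22)

Answer: 12 11 -23
12 12 -24
11 13 -24
10 13 -23
10 12 -22
11 11 -22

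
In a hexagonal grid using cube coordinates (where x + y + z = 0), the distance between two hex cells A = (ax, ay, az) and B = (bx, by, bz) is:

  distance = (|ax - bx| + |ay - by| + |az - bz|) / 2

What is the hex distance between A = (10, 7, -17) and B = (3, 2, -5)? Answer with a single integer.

Answer: 12

Derivation:
|ax - bx| = |10 - 3| = 7
|ay - by| = |7 - 2| = 5
|az - bz| = |-17 - (-5)| = 12
distance = (7 + 5 + 12) / 2 = 24 / 2 = 12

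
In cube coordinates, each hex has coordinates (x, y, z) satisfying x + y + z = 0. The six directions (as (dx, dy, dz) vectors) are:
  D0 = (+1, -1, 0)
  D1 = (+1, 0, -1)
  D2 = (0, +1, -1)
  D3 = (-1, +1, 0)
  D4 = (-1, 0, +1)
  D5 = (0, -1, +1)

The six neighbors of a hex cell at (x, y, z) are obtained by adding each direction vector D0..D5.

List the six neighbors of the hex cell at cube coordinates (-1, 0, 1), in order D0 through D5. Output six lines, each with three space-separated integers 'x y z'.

Center: (-1, 0, 1). Add each direction:
  D0: (-1, 0, 1) + (1, -1, 0) = (0, -1, 1)
  D1: (-1, 0, 1) + (1, 0, -1) = (0, 0, 0)
  D2: (-1, 0, 1) + (0, 1, -1) = (-1, 1, 0)
  D3: (-1, 0, 1) + (-1, 1, 0) = (-2, 1, 1)
  D4: (-1, 0, 1) + (-1, 0, 1) = (-2, 0, 2)
  D5: (-1, 0, 1) + (0, -1, 1) = (-1, -1, 2)

Answer: 0 -1 1
0 0 0
-1 1 0
-2 1 1
-2 0 2
-1 -1 2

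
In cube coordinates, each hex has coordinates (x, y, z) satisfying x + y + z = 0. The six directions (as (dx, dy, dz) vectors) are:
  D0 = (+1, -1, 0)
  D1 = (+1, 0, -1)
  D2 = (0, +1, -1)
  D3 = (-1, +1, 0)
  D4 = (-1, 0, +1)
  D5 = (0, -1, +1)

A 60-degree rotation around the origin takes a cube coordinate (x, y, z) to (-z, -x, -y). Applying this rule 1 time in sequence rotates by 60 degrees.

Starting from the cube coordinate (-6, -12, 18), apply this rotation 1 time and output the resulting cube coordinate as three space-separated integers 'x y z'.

Answer: -18 6 12

Derivation:
Start: (-6, -12, 18)
Step 1: (-6, -12, 18) -> (-(18), -(-6), -(-12)) = (-18, 6, 12)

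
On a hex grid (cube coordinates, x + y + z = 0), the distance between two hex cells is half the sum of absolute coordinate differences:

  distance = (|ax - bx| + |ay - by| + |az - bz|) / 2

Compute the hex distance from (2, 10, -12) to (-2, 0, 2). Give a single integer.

Answer: 14

Derivation:
|ax - bx| = |2 - (-2)| = 4
|ay - by| = |10 - 0| = 10
|az - bz| = |-12 - 2| = 14
distance = (4 + 10 + 14) / 2 = 28 / 2 = 14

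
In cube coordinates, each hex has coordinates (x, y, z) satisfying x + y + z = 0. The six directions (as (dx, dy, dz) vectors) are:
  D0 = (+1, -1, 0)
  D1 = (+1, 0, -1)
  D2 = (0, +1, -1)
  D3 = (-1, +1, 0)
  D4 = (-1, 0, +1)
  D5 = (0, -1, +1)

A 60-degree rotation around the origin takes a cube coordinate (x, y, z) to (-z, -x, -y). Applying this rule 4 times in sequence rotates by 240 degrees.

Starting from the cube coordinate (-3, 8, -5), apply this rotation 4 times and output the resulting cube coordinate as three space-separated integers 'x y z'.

Start: (-3, 8, -5)
Step 1: (-3, 8, -5) -> (-(-5), -(-3), -(8)) = (5, 3, -8)
Step 2: (5, 3, -8) -> (-(-8), -(5), -(3)) = (8, -5, -3)
Step 3: (8, -5, -3) -> (-(-3), -(8), -(-5)) = (3, -8, 5)
Step 4: (3, -8, 5) -> (-(5), -(3), -(-8)) = (-5, -3, 8)

Answer: -5 -3 8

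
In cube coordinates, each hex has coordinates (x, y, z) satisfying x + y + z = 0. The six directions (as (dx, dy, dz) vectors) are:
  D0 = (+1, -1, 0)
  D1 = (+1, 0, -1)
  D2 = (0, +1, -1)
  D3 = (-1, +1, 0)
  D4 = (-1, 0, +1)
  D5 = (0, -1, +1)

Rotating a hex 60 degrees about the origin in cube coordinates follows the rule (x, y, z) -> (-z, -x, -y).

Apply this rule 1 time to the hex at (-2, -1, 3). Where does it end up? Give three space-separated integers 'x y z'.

Start: (-2, -1, 3)
Step 1: (-2, -1, 3) -> (-(3), -(-2), -(-1)) = (-3, 2, 1)

Answer: -3 2 1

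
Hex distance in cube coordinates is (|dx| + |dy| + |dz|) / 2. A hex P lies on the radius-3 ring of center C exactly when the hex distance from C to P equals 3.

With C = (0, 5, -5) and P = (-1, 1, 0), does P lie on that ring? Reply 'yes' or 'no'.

Answer: no

Derivation:
|px - cx| = |-1 - 0| = 1
|py - cy| = |1 - 5| = 4
|pz - cz| = |0 - (-5)| = 5
distance = (1+4+5)/2 = 10/2 = 5
radius = 3; distance != radius -> no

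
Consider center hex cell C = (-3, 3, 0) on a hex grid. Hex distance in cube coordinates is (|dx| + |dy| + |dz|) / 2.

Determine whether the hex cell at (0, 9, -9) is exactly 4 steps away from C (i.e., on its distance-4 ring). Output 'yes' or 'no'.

Answer: no

Derivation:
|px - cx| = |0 - (-3)| = 3
|py - cy| = |9 - 3| = 6
|pz - cz| = |-9 - 0| = 9
distance = (3+6+9)/2 = 18/2 = 9
radius = 4; distance != radius -> no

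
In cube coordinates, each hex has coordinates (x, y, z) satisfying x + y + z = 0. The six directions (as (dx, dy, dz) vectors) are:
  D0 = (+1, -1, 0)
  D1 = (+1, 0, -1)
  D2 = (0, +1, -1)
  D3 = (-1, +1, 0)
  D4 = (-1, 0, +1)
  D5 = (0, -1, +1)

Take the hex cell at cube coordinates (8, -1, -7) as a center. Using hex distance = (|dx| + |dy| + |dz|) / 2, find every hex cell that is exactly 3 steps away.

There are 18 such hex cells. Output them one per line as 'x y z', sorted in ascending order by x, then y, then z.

Walk ring at distance 3 from (8, -1, -7):
Start at center + D4*3 = (5, -1, -4)
  hex 0: (5, -1, -4)
  hex 1: (6, -2, -4)
  hex 2: (7, -3, -4)
  hex 3: (8, -4, -4)
  hex 4: (9, -4, -5)
  hex 5: (10, -4, -6)
  hex 6: (11, -4, -7)
  hex 7: (11, -3, -8)
  hex 8: (11, -2, -9)
  hex 9: (11, -1, -10)
  hex 10: (10, 0, -10)
  hex 11: (9, 1, -10)
  hex 12: (8, 2, -10)
  hex 13: (7, 2, -9)
  hex 14: (6, 2, -8)
  hex 15: (5, 2, -7)
  hex 16: (5, 1, -6)
  hex 17: (5, 0, -5)
Sorted: 18 hexes.

Answer: 5 -1 -4
5 0 -5
5 1 -6
5 2 -7
6 -2 -4
6 2 -8
7 -3 -4
7 2 -9
8 -4 -4
8 2 -10
9 -4 -5
9 1 -10
10 -4 -6
10 0 -10
11 -4 -7
11 -3 -8
11 -2 -9
11 -1 -10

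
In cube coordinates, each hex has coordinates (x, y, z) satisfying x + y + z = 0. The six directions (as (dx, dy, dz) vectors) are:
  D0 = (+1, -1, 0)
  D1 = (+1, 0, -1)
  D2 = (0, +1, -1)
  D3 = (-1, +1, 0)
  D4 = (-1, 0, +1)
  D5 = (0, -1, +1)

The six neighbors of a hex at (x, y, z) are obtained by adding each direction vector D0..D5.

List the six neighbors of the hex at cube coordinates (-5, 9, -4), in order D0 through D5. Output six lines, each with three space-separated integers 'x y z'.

Center: (-5, 9, -4). Add each direction:
  D0: (-5, 9, -4) + (1, -1, 0) = (-4, 8, -4)
  D1: (-5, 9, -4) + (1, 0, -1) = (-4, 9, -5)
  D2: (-5, 9, -4) + (0, 1, -1) = (-5, 10, -5)
  D3: (-5, 9, -4) + (-1, 1, 0) = (-6, 10, -4)
  D4: (-5, 9, -4) + (-1, 0, 1) = (-6, 9, -3)
  D5: (-5, 9, -4) + (0, -1, 1) = (-5, 8, -3)

Answer: -4 8 -4
-4 9 -5
-5 10 -5
-6 10 -4
-6 9 -3
-5 8 -3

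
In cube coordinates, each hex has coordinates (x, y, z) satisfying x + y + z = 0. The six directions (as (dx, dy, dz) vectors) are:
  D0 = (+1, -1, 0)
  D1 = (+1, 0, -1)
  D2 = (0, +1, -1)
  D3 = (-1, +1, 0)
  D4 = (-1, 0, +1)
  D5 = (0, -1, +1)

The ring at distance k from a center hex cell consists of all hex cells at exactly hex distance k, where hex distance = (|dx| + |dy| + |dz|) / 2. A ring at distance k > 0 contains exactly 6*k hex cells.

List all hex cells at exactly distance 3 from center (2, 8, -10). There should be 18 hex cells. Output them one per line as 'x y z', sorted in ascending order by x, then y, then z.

Walk ring at distance 3 from (2, 8, -10):
Start at center + D4*3 = (-1, 8, -7)
  hex 0: (-1, 8, -7)
  hex 1: (0, 7, -7)
  hex 2: (1, 6, -7)
  hex 3: (2, 5, -7)
  hex 4: (3, 5, -8)
  hex 5: (4, 5, -9)
  hex 6: (5, 5, -10)
  hex 7: (5, 6, -11)
  hex 8: (5, 7, -12)
  hex 9: (5, 8, -13)
  hex 10: (4, 9, -13)
  hex 11: (3, 10, -13)
  hex 12: (2, 11, -13)
  hex 13: (1, 11, -12)
  hex 14: (0, 11, -11)
  hex 15: (-1, 11, -10)
  hex 16: (-1, 10, -9)
  hex 17: (-1, 9, -8)
Sorted: 18 hexes.

Answer: -1 8 -7
-1 9 -8
-1 10 -9
-1 11 -10
0 7 -7
0 11 -11
1 6 -7
1 11 -12
2 5 -7
2 11 -13
3 5 -8
3 10 -13
4 5 -9
4 9 -13
5 5 -10
5 6 -11
5 7 -12
5 8 -13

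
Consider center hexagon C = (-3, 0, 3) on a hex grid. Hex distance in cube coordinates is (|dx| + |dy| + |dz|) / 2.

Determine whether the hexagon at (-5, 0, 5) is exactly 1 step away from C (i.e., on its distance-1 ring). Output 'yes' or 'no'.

|px - cx| = |-5 - (-3)| = 2
|py - cy| = |0 - 0| = 0
|pz - cz| = |5 - 3| = 2
distance = (2+0+2)/2 = 4/2 = 2
radius = 1; distance != radius -> no

Answer: no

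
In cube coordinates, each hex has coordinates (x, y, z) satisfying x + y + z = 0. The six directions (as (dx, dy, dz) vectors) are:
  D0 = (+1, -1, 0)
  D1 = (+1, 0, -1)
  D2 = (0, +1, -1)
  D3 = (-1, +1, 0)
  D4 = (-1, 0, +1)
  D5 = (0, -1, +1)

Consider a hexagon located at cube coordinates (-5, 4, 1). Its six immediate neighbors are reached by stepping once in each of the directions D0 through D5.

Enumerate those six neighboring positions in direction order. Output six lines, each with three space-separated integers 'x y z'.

Center: (-5, 4, 1). Add each direction:
  D0: (-5, 4, 1) + (1, -1, 0) = (-4, 3, 1)
  D1: (-5, 4, 1) + (1, 0, -1) = (-4, 4, 0)
  D2: (-5, 4, 1) + (0, 1, -1) = (-5, 5, 0)
  D3: (-5, 4, 1) + (-1, 1, 0) = (-6, 5, 1)
  D4: (-5, 4, 1) + (-1, 0, 1) = (-6, 4, 2)
  D5: (-5, 4, 1) + (0, -1, 1) = (-5, 3, 2)

Answer: -4 3 1
-4 4 0
-5 5 0
-6 5 1
-6 4 2
-5 3 2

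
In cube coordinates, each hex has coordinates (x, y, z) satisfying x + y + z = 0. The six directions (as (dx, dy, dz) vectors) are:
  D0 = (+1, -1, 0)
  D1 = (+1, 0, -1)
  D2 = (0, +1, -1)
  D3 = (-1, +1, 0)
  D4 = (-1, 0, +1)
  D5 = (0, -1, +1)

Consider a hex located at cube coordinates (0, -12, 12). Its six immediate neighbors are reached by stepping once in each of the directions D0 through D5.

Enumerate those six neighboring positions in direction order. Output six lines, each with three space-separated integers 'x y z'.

Center: (0, -12, 12). Add each direction:
  D0: (0, -12, 12) + (1, -1, 0) = (1, -13, 12)
  D1: (0, -12, 12) + (1, 0, -1) = (1, -12, 11)
  D2: (0, -12, 12) + (0, 1, -1) = (0, -11, 11)
  D3: (0, -12, 12) + (-1, 1, 0) = (-1, -11, 12)
  D4: (0, -12, 12) + (-1, 0, 1) = (-1, -12, 13)
  D5: (0, -12, 12) + (0, -1, 1) = (0, -13, 13)

Answer: 1 -13 12
1 -12 11
0 -11 11
-1 -11 12
-1 -12 13
0 -13 13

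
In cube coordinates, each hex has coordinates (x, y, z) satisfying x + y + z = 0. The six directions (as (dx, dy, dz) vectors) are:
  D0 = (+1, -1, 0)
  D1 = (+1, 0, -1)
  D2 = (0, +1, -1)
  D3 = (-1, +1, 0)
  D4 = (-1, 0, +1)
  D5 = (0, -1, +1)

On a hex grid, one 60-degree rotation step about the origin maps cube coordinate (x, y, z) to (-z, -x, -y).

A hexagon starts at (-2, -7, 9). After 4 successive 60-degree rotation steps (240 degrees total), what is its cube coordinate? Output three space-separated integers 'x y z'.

Answer: 9 -2 -7

Derivation:
Start: (-2, -7, 9)
Step 1: (-2, -7, 9) -> (-(9), -(-2), -(-7)) = (-9, 2, 7)
Step 2: (-9, 2, 7) -> (-(7), -(-9), -(2)) = (-7, 9, -2)
Step 3: (-7, 9, -2) -> (-(-2), -(-7), -(9)) = (2, 7, -9)
Step 4: (2, 7, -9) -> (-(-9), -(2), -(7)) = (9, -2, -7)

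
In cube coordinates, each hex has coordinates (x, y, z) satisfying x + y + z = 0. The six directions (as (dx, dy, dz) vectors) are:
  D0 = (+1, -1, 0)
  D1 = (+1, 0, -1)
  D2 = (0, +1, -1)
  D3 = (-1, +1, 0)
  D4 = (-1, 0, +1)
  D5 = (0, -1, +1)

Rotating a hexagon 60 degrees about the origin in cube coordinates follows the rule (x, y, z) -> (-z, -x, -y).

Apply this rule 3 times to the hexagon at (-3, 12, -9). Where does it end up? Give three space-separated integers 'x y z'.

Start: (-3, 12, -9)
Step 1: (-3, 12, -9) -> (-(-9), -(-3), -(12)) = (9, 3, -12)
Step 2: (9, 3, -12) -> (-(-12), -(9), -(3)) = (12, -9, -3)
Step 3: (12, -9, -3) -> (-(-3), -(12), -(-9)) = (3, -12, 9)

Answer: 3 -12 9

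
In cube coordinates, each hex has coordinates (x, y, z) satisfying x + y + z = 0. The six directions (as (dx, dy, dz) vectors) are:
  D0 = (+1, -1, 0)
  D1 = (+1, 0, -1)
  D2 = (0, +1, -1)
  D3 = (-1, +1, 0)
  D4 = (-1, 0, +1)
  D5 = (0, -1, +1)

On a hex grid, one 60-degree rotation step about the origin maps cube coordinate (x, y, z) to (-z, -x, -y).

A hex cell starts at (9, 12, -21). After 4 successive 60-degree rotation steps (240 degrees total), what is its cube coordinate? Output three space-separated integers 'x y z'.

Answer: -21 9 12

Derivation:
Start: (9, 12, -21)
Step 1: (9, 12, -21) -> (-(-21), -(9), -(12)) = (21, -9, -12)
Step 2: (21, -9, -12) -> (-(-12), -(21), -(-9)) = (12, -21, 9)
Step 3: (12, -21, 9) -> (-(9), -(12), -(-21)) = (-9, -12, 21)
Step 4: (-9, -12, 21) -> (-(21), -(-9), -(-12)) = (-21, 9, 12)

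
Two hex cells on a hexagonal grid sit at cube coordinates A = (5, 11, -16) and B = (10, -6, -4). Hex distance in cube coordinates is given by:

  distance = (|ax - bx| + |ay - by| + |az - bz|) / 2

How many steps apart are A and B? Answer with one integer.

|ax - bx| = |5 - 10| = 5
|ay - by| = |11 - (-6)| = 17
|az - bz| = |-16 - (-4)| = 12
distance = (5 + 17 + 12) / 2 = 34 / 2 = 17

Answer: 17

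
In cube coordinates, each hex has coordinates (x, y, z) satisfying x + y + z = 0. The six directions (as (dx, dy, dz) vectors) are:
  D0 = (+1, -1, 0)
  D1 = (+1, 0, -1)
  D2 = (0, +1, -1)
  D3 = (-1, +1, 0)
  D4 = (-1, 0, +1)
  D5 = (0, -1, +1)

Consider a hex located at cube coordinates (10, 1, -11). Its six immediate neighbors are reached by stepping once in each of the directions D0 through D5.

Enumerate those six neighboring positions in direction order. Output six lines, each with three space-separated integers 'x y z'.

Answer: 11 0 -11
11 1 -12
10 2 -12
9 2 -11
9 1 -10
10 0 -10

Derivation:
Center: (10, 1, -11). Add each direction:
  D0: (10, 1, -11) + (1, -1, 0) = (11, 0, -11)
  D1: (10, 1, -11) + (1, 0, -1) = (11, 1, -12)
  D2: (10, 1, -11) + (0, 1, -1) = (10, 2, -12)
  D3: (10, 1, -11) + (-1, 1, 0) = (9, 2, -11)
  D4: (10, 1, -11) + (-1, 0, 1) = (9, 1, -10)
  D5: (10, 1, -11) + (0, -1, 1) = (10, 0, -10)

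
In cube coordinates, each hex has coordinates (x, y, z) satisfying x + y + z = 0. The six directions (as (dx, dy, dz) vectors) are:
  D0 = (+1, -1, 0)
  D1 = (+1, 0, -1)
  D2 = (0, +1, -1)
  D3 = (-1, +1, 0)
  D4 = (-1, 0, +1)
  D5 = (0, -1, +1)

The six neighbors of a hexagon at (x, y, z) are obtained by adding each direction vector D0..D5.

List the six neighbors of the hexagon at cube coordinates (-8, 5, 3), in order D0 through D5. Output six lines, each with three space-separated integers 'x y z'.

Center: (-8, 5, 3). Add each direction:
  D0: (-8, 5, 3) + (1, -1, 0) = (-7, 4, 3)
  D1: (-8, 5, 3) + (1, 0, -1) = (-7, 5, 2)
  D2: (-8, 5, 3) + (0, 1, -1) = (-8, 6, 2)
  D3: (-8, 5, 3) + (-1, 1, 0) = (-9, 6, 3)
  D4: (-8, 5, 3) + (-1, 0, 1) = (-9, 5, 4)
  D5: (-8, 5, 3) + (0, -1, 1) = (-8, 4, 4)

Answer: -7 4 3
-7 5 2
-8 6 2
-9 6 3
-9 5 4
-8 4 4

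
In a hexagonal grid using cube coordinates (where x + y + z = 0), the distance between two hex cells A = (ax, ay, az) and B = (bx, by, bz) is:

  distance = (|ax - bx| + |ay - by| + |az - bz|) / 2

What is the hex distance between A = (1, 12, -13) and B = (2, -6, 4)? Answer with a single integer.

|ax - bx| = |1 - 2| = 1
|ay - by| = |12 - (-6)| = 18
|az - bz| = |-13 - 4| = 17
distance = (1 + 18 + 17) / 2 = 36 / 2 = 18

Answer: 18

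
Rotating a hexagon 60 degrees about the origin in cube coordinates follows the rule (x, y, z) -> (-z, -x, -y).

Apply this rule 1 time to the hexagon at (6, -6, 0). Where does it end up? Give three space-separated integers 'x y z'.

Start: (6, -6, 0)
Step 1: (6, -6, 0) -> (-(0), -(6), -(-6)) = (0, -6, 6)

Answer: 0 -6 6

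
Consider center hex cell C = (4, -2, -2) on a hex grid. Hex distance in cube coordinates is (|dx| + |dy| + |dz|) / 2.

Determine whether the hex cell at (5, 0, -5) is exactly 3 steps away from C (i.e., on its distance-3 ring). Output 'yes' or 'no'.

Answer: yes

Derivation:
|px - cx| = |5 - 4| = 1
|py - cy| = |0 - (-2)| = 2
|pz - cz| = |-5 - (-2)| = 3
distance = (1+2+3)/2 = 6/2 = 3
radius = 3; distance == radius -> yes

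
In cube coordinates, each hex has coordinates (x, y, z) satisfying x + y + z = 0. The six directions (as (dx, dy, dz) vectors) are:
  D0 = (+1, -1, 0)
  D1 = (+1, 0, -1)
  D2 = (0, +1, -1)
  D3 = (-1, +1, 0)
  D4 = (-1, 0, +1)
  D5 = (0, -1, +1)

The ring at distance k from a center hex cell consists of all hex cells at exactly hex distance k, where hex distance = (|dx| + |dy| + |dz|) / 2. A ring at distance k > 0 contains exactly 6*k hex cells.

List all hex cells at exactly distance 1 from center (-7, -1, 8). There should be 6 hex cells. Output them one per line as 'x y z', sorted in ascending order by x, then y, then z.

Answer: -8 -1 9
-8 0 8
-7 -2 9
-7 0 7
-6 -2 8
-6 -1 7

Derivation:
Walk ring at distance 1 from (-7, -1, 8):
Start at center + D4*1 = (-8, -1, 9)
  hex 0: (-8, -1, 9)
  hex 1: (-7, -2, 9)
  hex 2: (-6, -2, 8)
  hex 3: (-6, -1, 7)
  hex 4: (-7, 0, 7)
  hex 5: (-8, 0, 8)
Sorted: 6 hexes.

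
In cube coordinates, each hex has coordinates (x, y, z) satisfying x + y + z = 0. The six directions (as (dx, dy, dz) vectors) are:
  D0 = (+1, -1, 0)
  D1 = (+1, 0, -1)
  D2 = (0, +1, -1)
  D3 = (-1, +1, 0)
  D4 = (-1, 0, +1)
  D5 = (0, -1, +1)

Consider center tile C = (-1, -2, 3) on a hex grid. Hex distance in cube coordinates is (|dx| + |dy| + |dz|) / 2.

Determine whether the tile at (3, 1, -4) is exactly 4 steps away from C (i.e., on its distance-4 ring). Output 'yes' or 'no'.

|px - cx| = |3 - (-1)| = 4
|py - cy| = |1 - (-2)| = 3
|pz - cz| = |-4 - 3| = 7
distance = (4+3+7)/2 = 14/2 = 7
radius = 4; distance != radius -> no

Answer: no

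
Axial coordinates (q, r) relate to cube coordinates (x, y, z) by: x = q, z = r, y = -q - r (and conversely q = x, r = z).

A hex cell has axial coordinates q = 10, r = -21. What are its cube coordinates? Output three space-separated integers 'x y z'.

Answer: 10 11 -21

Derivation:
x = q = 10
z = r = -21
y = -x - z = -(10) - (-21) = 11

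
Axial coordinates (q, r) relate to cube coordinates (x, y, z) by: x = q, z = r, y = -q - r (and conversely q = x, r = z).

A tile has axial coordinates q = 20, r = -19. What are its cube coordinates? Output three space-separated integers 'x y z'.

Answer: 20 -1 -19

Derivation:
x = q = 20
z = r = -19
y = -x - z = -(20) - (-19) = -1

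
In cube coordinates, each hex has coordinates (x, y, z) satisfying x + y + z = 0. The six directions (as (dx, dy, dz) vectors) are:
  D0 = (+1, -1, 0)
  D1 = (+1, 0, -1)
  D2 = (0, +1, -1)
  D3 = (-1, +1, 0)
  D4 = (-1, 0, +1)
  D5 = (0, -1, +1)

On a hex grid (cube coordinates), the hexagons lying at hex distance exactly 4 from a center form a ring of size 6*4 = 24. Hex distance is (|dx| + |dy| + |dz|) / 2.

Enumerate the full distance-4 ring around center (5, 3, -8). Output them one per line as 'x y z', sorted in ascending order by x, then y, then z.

Walk ring at distance 4 from (5, 3, -8):
Start at center + D4*4 = (1, 3, -4)
  hex 0: (1, 3, -4)
  hex 1: (2, 2, -4)
  hex 2: (3, 1, -4)
  hex 3: (4, 0, -4)
  hex 4: (5, -1, -4)
  hex 5: (6, -1, -5)
  hex 6: (7, -1, -6)
  hex 7: (8, -1, -7)
  hex 8: (9, -1, -8)
  hex 9: (9, 0, -9)
  hex 10: (9, 1, -10)
  hex 11: (9, 2, -11)
  hex 12: (9, 3, -12)
  hex 13: (8, 4, -12)
  hex 14: (7, 5, -12)
  hex 15: (6, 6, -12)
  hex 16: (5, 7, -12)
  hex 17: (4, 7, -11)
  hex 18: (3, 7, -10)
  hex 19: (2, 7, -9)
  hex 20: (1, 7, -8)
  hex 21: (1, 6, -7)
  hex 22: (1, 5, -6)
  hex 23: (1, 4, -5)
Sorted: 24 hexes.

Answer: 1 3 -4
1 4 -5
1 5 -6
1 6 -7
1 7 -8
2 2 -4
2 7 -9
3 1 -4
3 7 -10
4 0 -4
4 7 -11
5 -1 -4
5 7 -12
6 -1 -5
6 6 -12
7 -1 -6
7 5 -12
8 -1 -7
8 4 -12
9 -1 -8
9 0 -9
9 1 -10
9 2 -11
9 3 -12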